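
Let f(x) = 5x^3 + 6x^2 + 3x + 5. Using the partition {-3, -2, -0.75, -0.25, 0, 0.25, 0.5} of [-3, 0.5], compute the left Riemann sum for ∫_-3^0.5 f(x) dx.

Subinterval widths: 1, 1.25, 0.5, 0.25, 0.25, 0.25.
Left endpoints: -3, -2, -0.75, -0.25, 0, 0.25.
f(-3) = -85, f(-2) = -17, f(-0.75) = 4.015625, f(-0.25) = 4.546875, f(0) = 5, f(0.25) = 6.203125.
Sum = Σ Δx_i · f(x_i).
Sum = -100.3046875.

-100.3046875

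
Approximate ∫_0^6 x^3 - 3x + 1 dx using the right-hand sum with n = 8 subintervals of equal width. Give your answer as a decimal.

Δx = (6 − 0)/8 = 0.75.
Right endpoints: 0.75, 1.5, 2.25, 3, 3.75, 4.5, 5.25, 6.
f(0.75) = -0.828125, f(1.5) = -0.125, f(2.25) = 5.640625, f(3) = 19, f(3.75) = 42.484375, f(4.5) = 78.625, f(5.25) = 129.953125, f(6) = 199.
Sum = Δx · [f(0.75) + f(1.5) + f(2.25) + ...].
Sum = 355.3125.

355.3125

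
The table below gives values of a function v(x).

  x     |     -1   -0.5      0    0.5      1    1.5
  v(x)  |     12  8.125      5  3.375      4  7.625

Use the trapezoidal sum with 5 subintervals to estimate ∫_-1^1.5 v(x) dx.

Δx = 0.5.
T_5 = (0.5/2)·[12 + 2·8.125 + 2·5 + 2·3.375 + 2·4 + 7.625] = 15.15625.

15.15625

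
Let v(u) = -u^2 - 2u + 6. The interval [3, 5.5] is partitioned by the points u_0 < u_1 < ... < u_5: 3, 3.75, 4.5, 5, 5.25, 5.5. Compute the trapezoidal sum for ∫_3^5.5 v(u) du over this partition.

-52.875

Subinterval widths: 0.75, 0.75, 0.5, 0.25, 0.25.
v(3) = -9, v(3.75) = -15.5625, v(4.5) = -23.25, v(5) = -29, v(5.25) = -32.0625, v(5.5) = -35.25.
On each subinterval the trapezoid contributes (Δu_i/2)·[v(u_{i-1}) + v(u_i)].
Sum = -52.875.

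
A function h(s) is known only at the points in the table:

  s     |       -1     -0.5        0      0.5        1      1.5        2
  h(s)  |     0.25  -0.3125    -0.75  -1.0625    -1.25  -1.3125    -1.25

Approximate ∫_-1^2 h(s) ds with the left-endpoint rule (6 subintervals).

-2.21875

Δs = 0.5.
Sum = 0.5·[0.25 + (-0.3125) + (-0.75) + (-1.0625) + (-1.25) + (-1.3125)] = -2.21875.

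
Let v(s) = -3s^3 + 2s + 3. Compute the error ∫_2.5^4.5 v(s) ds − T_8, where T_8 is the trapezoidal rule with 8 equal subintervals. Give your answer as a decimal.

0.65625

Exact integral: ∫_2.5^4.5 v(s) ds = -258.25.
T_8 = -258.90625.
Error = -258.25 − (-258.90625) = 0.65625.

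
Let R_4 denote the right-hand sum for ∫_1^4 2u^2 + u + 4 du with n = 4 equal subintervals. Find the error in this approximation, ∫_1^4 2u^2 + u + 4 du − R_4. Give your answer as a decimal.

Exact integral: ∫_1^4 f(u) du = 61.5.
R_4 = 74.4375.
Error = 61.5 − 74.4375 = -12.9375.

-12.9375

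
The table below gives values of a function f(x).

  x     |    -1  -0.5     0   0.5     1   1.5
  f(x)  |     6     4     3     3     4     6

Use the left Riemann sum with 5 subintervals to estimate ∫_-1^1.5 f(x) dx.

Δx = 0.5.
Sum = 0.5·[6 + 4 + 3 + 3 + 4] = 10.

10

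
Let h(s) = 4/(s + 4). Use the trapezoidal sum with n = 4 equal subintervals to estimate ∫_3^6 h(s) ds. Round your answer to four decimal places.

1.4286

Δs = (6 − 3)/4 = 0.75.
h(3) = 4/7, h(3.75) = 16/31, h(4.5) = 8/17, h(5.25) = 16/37, h(6) = 0.4.
T_4 = (Δs/2)·[h(s_0) + 2h(s_1) + 2h(s_2) + 2h(s_3) + h(s_4)].
Sum ≈ 1.4286.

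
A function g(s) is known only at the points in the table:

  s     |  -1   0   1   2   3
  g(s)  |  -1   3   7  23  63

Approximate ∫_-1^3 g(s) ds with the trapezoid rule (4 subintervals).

Δs = 1.
T_4 = (1/2)·[(-1) + 2·3 + 2·7 + 2·23 + 63] = 64.

64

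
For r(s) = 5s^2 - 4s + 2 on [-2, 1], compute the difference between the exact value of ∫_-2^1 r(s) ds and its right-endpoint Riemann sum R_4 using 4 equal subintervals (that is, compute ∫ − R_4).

8.71875

Exact integral: ∫_-2^1 r(s) ds = 27.
R_4 = 18.28125.
Error = 27 − 18.28125 = 8.71875.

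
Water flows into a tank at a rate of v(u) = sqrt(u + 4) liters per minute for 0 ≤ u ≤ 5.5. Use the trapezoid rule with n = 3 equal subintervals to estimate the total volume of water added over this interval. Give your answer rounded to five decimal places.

14.16288

Δu = (5.5 − 0)/3 = 11/6.
v(0) ≈ 2.00000, v(11/6) ≈ 2.41523, v(11/3) ≈ 2.76887, v(5.5) ≈ 3.08221.
T_3 = (Δu/2)·[v(u_0) + 2v(u_1) + 2v(u_2) + v(u_3)].
Sum ≈ 14.16288.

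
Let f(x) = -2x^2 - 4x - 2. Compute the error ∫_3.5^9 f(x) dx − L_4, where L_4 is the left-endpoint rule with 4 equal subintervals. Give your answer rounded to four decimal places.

Exact integral: ∫_3.5^9 f(x) dx ≈ -605.916667.
L_4 = -499.7265625.
Error ≈ -605.916667 − (-499.7265625) ≈ -106.1901.

-106.1901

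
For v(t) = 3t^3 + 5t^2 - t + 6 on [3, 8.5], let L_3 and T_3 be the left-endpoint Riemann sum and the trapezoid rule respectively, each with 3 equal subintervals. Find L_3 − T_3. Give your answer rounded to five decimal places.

-1899.44792

L_3 ≈ 3109.6134259.
T_3 ≈ 5009.0613426.
L_3 − T_3 ≈ -1899.44792.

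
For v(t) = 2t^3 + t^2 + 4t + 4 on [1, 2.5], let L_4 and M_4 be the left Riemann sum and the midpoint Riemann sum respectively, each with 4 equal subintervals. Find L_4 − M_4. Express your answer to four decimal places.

L_4 ≈ 33.216797.
M_4 ≈ 40.204102.
L_4 − M_4 ≈ -6.9873.

-6.9873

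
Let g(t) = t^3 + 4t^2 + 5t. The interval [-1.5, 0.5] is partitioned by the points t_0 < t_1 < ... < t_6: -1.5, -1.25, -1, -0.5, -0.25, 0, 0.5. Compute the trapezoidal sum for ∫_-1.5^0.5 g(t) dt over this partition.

-1.4296875

Subinterval widths: 0.25, 0.25, 0.5, 0.25, 0.25, 0.5.
g(-1.5) = -1.875, g(-1.25) = -1.953125, g(-1) = -2, g(-0.5) = -1.625, g(-0.25) = -1.015625, g(0) = 0, g(0.5) = 3.625.
On each subinterval the trapezoid contributes (Δt_i/2)·[g(t_{i-1}) + g(t_i)].
Sum = -1.4296875.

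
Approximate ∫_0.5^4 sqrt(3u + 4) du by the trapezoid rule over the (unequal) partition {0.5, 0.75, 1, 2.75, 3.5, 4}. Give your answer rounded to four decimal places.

11.3188

Subinterval widths: 0.25, 0.25, 1.75, 0.75, 0.5.
f(0.5) ≈ 2.3452, f(0.75) ≈ 2.5000, f(1) ≈ 2.6458, f(2.75) ≈ 3.5000, f(3.5) ≈ 3.8079, f(4) ≈ 4.0000.
On each subinterval the trapezoid contributes (Δu_i/2)·[f(u_{i-1}) + f(u_i)].
Sum ≈ 11.3188.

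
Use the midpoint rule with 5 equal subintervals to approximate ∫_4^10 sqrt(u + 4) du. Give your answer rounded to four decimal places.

Δu = (10 − 4)/5 = 1.2.
Midpoints: 4.6, 5.8, 7, 8.2, 9.4.
f(4.6) ≈ 2.9326, f(5.8) ≈ 3.1305, f(7) ≈ 3.3166, f(8.2) ≈ 3.4928, f(9.4) ≈ 3.6606.
Sum = Δu · [f(4.6) + f(5.8) + f(7) + f(8.2) + f(9.4)].
Sum ≈ 19.8398.

19.8398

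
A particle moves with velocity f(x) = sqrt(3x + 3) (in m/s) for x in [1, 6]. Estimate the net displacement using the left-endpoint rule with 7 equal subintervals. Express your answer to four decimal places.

17.3455

Δx = (6 − 1)/7 = 5/7.
Left endpoints: 1, 12/7, 17/7, 22/7, 27/7, 32/7, 37/7.
f(1) ≈ 2.4495, f(12/7) ≈ 2.8536, f(17/7) ≈ 3.2071, f(22/7) ≈ 3.5254, f(27/7) ≈ 3.8173, f(32/7) ≈ 4.0883, f(37/7) ≈ 4.3425.
Sum = Δx · [f(1) + f(12/7) + f(17/7) + ...].
Sum ≈ 17.3455.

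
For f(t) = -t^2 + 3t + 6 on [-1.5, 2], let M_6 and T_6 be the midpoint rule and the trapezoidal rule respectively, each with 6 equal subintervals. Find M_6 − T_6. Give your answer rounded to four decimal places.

M_6 ≈ 19.932581.
T_6 ≈ 19.634838.
M_6 − T_6 ≈ 0.2977.

0.2977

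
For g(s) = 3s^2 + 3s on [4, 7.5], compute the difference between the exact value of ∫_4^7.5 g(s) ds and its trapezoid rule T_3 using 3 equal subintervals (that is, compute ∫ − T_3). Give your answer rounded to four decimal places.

-2.3819

Exact integral: ∫_4^7.5 g(s) ds = 418.25.
T_3 ≈ 420.631944.
Error ≈ 418.25 − 420.631944 ≈ -2.3819.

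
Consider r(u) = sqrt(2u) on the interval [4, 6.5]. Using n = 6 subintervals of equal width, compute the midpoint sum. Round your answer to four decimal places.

8.0821

Δu = (6.5 − 4)/6 = 5/12.
Midpoints: 101/24, 4.625, 121/24, 131/24, 5.875, 151/24.
r(101/24) ≈ 2.9011, r(4.625) ≈ 3.0414, r(121/24) ≈ 3.1754, r(131/24) ≈ 3.3040, r(5.875) ≈ 3.4278, r(151/24) ≈ 3.5473.
Sum = Δu · [r(101/24) + r(4.625) + r(121/24) + ...].
Sum ≈ 8.0821.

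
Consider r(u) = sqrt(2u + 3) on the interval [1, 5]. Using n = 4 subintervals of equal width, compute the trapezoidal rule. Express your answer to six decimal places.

11.883186

Δu = (5 − 1)/4 = 1.
r(1) ≈ 2.236068, r(2) ≈ 2.645751, r(3) ≈ 3.000000, r(4) ≈ 3.316625, r(5) ≈ 3.605551.
T_4 = (Δu/2)·[r(u_0) + 2r(u_1) + 2r(u_2) + 2r(u_3) + r(u_4)].
Sum ≈ 11.883186.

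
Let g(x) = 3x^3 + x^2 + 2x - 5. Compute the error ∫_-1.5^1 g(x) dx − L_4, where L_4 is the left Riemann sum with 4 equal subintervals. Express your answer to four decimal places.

Exact integral: ∫_-1.5^1 g(x) dx ≈ -15.338542.
L_4 ≈ -20.815430.
Error ≈ -15.338542 − (-20.815430) ≈ 5.4769.

5.4769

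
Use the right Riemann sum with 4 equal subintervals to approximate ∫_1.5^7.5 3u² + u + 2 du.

590.25

Δu = (7.5 − 1.5)/4 = 1.5.
Right endpoints: 3, 4.5, 6, 7.5.
f(3) = 32, f(4.5) = 67.25, f(6) = 116, f(7.5) = 178.25.
Sum = Δu · [f(3) + f(4.5) + f(6) + f(7.5)].
Sum = 590.25.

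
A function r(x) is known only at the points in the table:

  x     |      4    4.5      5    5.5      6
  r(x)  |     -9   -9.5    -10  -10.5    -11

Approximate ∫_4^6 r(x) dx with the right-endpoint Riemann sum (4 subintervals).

-20.5

Δx = 0.5.
Sum = 0.5·[(-9.5) + (-10) + (-10.5) + (-11)] = -20.5.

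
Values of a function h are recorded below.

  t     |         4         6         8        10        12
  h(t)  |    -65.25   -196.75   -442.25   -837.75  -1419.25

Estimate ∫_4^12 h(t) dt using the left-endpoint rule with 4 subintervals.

Δt = 2.
Sum = 2·[(-65.25) + (-196.75) + (-442.25) + (-837.75)] = -3084.

-3084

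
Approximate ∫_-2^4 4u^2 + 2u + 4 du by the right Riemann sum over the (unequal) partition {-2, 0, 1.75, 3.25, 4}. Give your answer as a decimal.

178.6875

Subinterval widths: 2, 1.75, 1.5, 0.75.
Right endpoints: 0, 1.75, 3.25, 4.
f(0) = 4, f(1.75) = 19.75, f(3.25) = 52.75, f(4) = 76.
Sum = Σ Δu_i · f(u_i).
Sum = 178.6875.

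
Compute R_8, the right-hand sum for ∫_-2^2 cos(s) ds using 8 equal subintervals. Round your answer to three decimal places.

Δs = (2 − (-2))/8 = 0.5.
Right endpoints: -1.5, -1, -0.5, 0, 0.5, 1, 1.5, 2.
f(-1.5) ≈ 0.071, f(-1) ≈ 0.540, f(-0.5) ≈ 0.878, f(0) ≈ 1.000, f(0.5) ≈ 0.878, f(1) ≈ 0.540, f(1.5) ≈ 0.071, f(2) ≈ -0.416.
Sum = Δs · [f(-1.5) + f(-1) + f(-0.5) + ...].
Sum ≈ 1.781.

1.781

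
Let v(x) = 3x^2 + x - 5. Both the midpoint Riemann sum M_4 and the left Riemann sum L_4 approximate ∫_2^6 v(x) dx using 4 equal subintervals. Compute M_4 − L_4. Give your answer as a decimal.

47

M_4 = 203.
L_4 = 156.
M_4 − L_4 = 47.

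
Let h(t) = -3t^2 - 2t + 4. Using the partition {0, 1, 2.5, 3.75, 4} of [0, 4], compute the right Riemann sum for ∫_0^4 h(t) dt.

Subinterval widths: 1, 1.5, 1.25, 0.25.
Right endpoints: 1, 2.5, 3.75, 4.
h(1) = -1, h(2.5) = -19.75, h(3.75) = -45.6875, h(4) = -52.
Sum = Σ Δt_i · h(t_i).
Sum = -100.734375.

-100.734375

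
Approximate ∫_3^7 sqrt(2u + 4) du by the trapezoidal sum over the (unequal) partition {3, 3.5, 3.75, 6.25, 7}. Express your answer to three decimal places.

Subinterval widths: 0.5, 0.25, 2.5, 0.75.
f(3) ≈ 3.162, f(3.5) ≈ 3.317, f(3.75) ≈ 3.391, f(6.25) ≈ 4.062, f(7) ≈ 4.243.
On each subinterval the trapezoid contributes (Δu_i/2)·[f(u_{i-1}) + f(u_i)].
Sum ≈ 14.889.

14.889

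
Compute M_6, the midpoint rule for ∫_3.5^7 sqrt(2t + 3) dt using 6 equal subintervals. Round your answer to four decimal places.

Δt = (7 − 3.5)/6 = 7/12.
Midpoints: 91/24, 4.375, 119/24, 133/24, 6.125, 161/24.
f(91/24) ≈ 3.2532, f(4.375) ≈ 3.4278, f(119/24) ≈ 3.5940, f(133/24) ≈ 3.7528, f(6.125) ≈ 3.9051, f(161/24) ≈ 4.0517.
Sum = Δt · [f(91/24) + f(4.375) + f(119/24) + ...].
Sum ≈ 12.8244.

12.8244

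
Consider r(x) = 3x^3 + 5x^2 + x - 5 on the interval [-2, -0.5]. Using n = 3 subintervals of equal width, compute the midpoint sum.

Δx = (-0.5 − (-2))/3 = 0.5.
Midpoints: -1.75, -1.25, -0.75.
r(-1.75) = -7.515625, r(-1.25) = -4.296875, r(-0.75) = -4.203125.
Sum = Δx · [r(-1.75) + r(-1.25) + r(-0.75)].
Sum = -8.0078125.

-8.0078125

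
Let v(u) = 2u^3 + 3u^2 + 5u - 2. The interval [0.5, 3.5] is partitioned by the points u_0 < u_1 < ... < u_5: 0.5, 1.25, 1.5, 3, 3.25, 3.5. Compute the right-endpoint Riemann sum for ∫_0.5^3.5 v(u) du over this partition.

Subinterval widths: 0.75, 0.25, 1.5, 0.25, 0.25.
Right endpoints: 1.25, 1.5, 3, 3.25, 3.5.
v(1.25) = 12.84375, v(1.5) = 19, v(3) = 94, v(3.25) = 114.59375, v(3.5) = 138.
Sum = Σ Δu_i · v(u_i).
Sum = 218.53125.

218.53125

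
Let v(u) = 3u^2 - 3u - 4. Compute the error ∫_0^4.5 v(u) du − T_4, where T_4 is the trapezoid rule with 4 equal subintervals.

Exact integral: ∫_0^4.5 v(u) du = 42.75.
T_4 = 45.59765625.
Error = 42.75 − 45.59765625 = -2.84765625.

-2.84765625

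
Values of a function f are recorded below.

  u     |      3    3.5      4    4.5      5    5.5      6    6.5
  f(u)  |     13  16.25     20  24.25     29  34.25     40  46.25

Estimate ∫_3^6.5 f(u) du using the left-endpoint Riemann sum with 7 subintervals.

Δu = 0.5.
Sum = 0.5·[13 + 16.25 + 20 + 24.25 + 29 + 34.25 + 40] = 88.375.

88.375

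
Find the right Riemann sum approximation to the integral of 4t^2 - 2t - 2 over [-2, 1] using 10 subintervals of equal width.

Δt = (1 − (-2))/10 = 0.3.
Right endpoints: -1.7, -1.4, -1.1, -0.8, -0.5, -0.2, 0.1, 0.4, 0.7, 1.
f(-1.7) = 12.96, f(-1.4) = 8.64, f(-1.1) = 5.04, f(-0.8) = 2.16, f(-0.5) = 0, f(-0.2) = -1.44, f(0.1) = -2.16, f(0.4) = -2.16, f(0.7) = -1.44, f(1) = 0.
Sum = Δt · [f(-1.7) + f(-1.4) + f(-1.1) + ...].
Sum = 6.48.

6.48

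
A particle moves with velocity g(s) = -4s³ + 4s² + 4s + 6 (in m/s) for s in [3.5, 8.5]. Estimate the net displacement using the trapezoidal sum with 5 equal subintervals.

-4215

Δs = (8.5 − 3.5)/5 = 1.
g(3.5) = -102.5, g(4.5) = -259.5, g(5.5) = -516.5, g(6.5) = -897.5, g(7.5) = -1426.5, g(8.5) = -2127.5.
T_5 = (Δs/2)·[g(s_0) + 2g(s_1) + ... + 2g(s_{4}) + g(s_5)].
Sum = -4215.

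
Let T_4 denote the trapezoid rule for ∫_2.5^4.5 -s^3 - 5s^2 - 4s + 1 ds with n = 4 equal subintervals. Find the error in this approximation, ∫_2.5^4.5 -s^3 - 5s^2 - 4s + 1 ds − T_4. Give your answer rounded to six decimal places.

Exact integral: ∫_2.5^4.5 f(s) ds ≈ -244.58333333.
T_4 = -245.875.
Error ≈ -244.58333333 − (-245.875) ≈ 1.291667.

1.291667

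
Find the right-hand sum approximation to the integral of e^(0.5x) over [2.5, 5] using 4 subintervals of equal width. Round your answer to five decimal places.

Δx = (5 − 2.5)/4 = 0.625.
Right endpoints: 3.125, 3.75, 4.375, 5.
f(3.125) ≈ 4.77073, f(3.75) ≈ 6.52082, f(4.375) ≈ 8.91290, f(5) ≈ 12.18249.
Sum = Δx · [f(3.125) + f(3.75) + f(4.375) + f(5)].
Sum ≈ 20.24184.

20.24184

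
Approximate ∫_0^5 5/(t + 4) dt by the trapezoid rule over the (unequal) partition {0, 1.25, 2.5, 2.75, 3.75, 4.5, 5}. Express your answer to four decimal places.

4.0827

Subinterval widths: 1.25, 1.25, 0.25, 1, 0.75, 0.5.
f(0) = 1.25, f(1.25) = 20/21, f(2.5) = 10/13, f(2.75) = 20/27, f(3.75) = 20/31, f(4.5) = 10/17, f(5) = 5/9.
On each subinterval the trapezoid contributes (Δt_i/2)·[f(t_{i-1}) + f(t_i)].
Sum ≈ 4.0827.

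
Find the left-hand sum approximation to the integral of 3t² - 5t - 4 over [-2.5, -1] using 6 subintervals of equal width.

24.703125

Δt = (-1 − (-2.5))/6 = 0.25.
Left endpoints: -2.5, -2.25, -2, -1.75, -1.5, -1.25.
f(-2.5) = 27.25, f(-2.25) = 22.4375, f(-2) = 18, f(-1.75) = 13.9375, f(-1.5) = 10.25, f(-1.25) = 6.9375.
Sum = Δt · [f(-2.5) + f(-2.25) + f(-2) + ...].
Sum = 24.703125.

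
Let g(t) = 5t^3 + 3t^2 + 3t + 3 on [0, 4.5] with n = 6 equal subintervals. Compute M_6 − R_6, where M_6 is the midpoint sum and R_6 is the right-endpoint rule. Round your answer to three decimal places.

-221.959

M_6 ≈ 639.82617.
R_6 = 861.78515625.
M_6 − R_6 ≈ -221.959.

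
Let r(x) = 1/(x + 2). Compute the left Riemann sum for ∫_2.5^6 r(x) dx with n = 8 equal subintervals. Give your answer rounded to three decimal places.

0.597

Δx = (6 − 2.5)/8 = 0.4375.
Left endpoints: 2.5, 2.9375, 3.375, 3.8125, 4.25, 4.6875, 5.125, 5.5625.
r(2.5) = 2/9, r(2.9375) = 16/79, r(3.375) = 8/43, r(3.8125) = 16/93, r(4.25) = 0.16, r(4.6875) = 16/107, r(5.125) = 8/57, r(5.5625) = 16/121.
Sum = Δx · [r(2.5) + r(2.9375) + r(3.375) + ...].
Sum ≈ 0.597.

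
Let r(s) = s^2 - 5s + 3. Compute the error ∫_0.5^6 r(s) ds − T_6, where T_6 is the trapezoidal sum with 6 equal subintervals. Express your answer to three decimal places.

-0.770

Exact integral: ∫_0.5^6 r(s) ds ≈ -0.91667.
T_6 ≈ -0.14641.
Error ≈ -0.91667 − (-0.14641) ≈ -0.770.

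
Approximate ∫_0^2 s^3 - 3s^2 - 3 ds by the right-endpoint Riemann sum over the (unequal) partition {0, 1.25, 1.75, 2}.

-12.33203125

Subinterval widths: 1.25, 0.5, 0.25.
Right endpoints: 1.25, 1.75, 2.
f(1.25) = -5.734375, f(1.75) = -6.828125, f(2) = -7.
Sum = Σ Δs_i · f(s_i).
Sum = -12.33203125.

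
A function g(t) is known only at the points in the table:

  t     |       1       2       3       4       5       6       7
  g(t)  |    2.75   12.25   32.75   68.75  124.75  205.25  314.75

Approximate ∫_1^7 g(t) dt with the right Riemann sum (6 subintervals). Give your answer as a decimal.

Δt = 1.
Sum = 1·[12.25 + 32.75 + 68.75 + 124.75 + 205.25 + 314.75] = 758.5.

758.5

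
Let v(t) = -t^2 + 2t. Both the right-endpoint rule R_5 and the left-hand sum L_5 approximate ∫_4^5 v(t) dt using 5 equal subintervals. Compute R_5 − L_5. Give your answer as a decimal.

R_5 = -12.04.
L_5 = -10.64.
R_5 − L_5 = -1.4.

-1.4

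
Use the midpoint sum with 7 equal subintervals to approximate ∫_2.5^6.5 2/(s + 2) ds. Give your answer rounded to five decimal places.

1.27101

Δs = (6.5 − 2.5)/7 = 4/7.
Midpoints: 39/14, 47/14, 55/14, 4.5, 71/14, 79/14, 87/14.
f(39/14) = 28/67, f(47/14) = 28/75, f(55/14) = 28/83, f(4.5) = 4/13, f(71/14) = 28/99, f(79/14) = 28/107, f(87/14) = 28/115.
Sum = Δs · [f(39/14) + f(47/14) + f(55/14) + ...].
Sum ≈ 1.27101.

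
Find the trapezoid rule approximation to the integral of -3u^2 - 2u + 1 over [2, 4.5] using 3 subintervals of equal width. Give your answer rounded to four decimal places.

-97.7431

Δu = (4.5 − 2)/3 = 5/6.
f(2) = -15, f(17/6) = -28.75, f(11/3) = -140/3, f(4.5) = -68.75.
T_3 = (Δu/2)·[f(u_0) + 2f(u_1) + 2f(u_2) + f(u_3)].
Sum ≈ -97.7431.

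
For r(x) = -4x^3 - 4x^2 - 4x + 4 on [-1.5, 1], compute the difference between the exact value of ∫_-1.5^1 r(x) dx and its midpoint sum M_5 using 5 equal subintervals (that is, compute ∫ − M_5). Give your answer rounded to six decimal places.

Exact integral: ∫_-1.5^1 r(x) dx ≈ 10.72916667.
M_5 = 10.78125.
Error ≈ 10.72916667 − 10.78125 ≈ -0.052083.

-0.052083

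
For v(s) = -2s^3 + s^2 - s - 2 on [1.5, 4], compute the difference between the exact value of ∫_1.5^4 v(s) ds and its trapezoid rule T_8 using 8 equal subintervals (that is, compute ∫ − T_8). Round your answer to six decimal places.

Exact integral: ∫_1.5^4 v(s) ds ≈ -117.13541667.
T_8 ≈ -117.76611328.
Error ≈ -117.13541667 − (-117.76611328) ≈ 0.630697.

0.630697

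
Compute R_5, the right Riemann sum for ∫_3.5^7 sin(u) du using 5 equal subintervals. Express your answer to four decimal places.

-1.2680

Δu = (7 − 3.5)/5 = 0.7.
Right endpoints: 4.2, 4.9, 5.6, 6.3, 7.
f(4.2) ≈ -0.8716, f(4.9) ≈ -0.9825, f(5.6) ≈ -0.6313, f(6.3) ≈ 0.0168, f(7) ≈ 0.6570.
Sum = Δu · [f(4.2) + f(4.9) + f(5.6) + f(6.3) + f(7)].
Sum ≈ -1.2680.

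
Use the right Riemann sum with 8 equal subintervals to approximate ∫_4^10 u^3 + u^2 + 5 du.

Δu = (10 − 4)/8 = 0.75.
Right endpoints: 4.75, 5.5, 6.25, 7, 7.75, 8.5, 9.25, 10.
f(4.75) = 134.734375, f(5.5) = 201.625, f(6.25) = 288.203125, f(7) = 397, f(7.75) = 530.546875, f(8.5) = 691.375, f(9.25) = 882.015625, f(10) = 1105.
Sum = Δu · [f(4.75) + f(5.5) + f(6.25) + ...].
Sum = 3172.875.

3172.875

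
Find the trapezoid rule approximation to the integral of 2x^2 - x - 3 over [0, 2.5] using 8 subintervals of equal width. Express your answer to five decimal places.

-0.12695

Δx = (2.5 − 0)/8 = 0.3125.
f(0) = -3, f(0.3125) = -3.1171875, f(0.625) = -2.84375, f(0.9375) = -2.1796875, f(1.25) = -1.125, f(1.5625) = 0.3203125, f(1.875) = 2.15625, f(2.1875) = 4.3828125, f(2.5) = 7.
T_8 = (Δx/2)·[f(x_0) + 2f(x_1) + ... + 2f(x_{7}) + f(x_8)].
Sum ≈ -0.12695.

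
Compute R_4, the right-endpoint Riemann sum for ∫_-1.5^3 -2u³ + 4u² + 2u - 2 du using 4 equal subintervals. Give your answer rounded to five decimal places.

Δu = (3 − (-1.5))/4 = 1.125.
Right endpoints: -0.375, 0.75, 1.875, 3.
f(-0.375) = -2.08203125, f(0.75) = 0.90625, f(1.875) = 2.62890625, f(3) = -14.
Sum = Δu · [f(-0.375) + f(0.75) + f(1.875) + f(3)].
Sum ≈ -14.11523.

-14.11523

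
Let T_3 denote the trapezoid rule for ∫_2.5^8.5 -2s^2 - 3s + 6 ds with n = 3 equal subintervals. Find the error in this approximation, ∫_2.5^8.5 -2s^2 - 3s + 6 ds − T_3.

Exact integral: ∫_2.5^8.5 f(s) ds = -462.
T_3 = -470.
Error = -462 − (-470) = 8.

8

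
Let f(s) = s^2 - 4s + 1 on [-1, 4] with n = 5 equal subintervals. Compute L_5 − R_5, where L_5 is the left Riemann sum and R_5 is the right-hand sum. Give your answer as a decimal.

L_5 = 0.
R_5 = -5.
L_5 − R_5 = 5.

5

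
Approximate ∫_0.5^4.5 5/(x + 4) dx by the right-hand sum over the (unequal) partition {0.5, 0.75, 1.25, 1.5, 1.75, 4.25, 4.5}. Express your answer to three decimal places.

Subinterval widths: 0.25, 0.5, 0.25, 0.25, 2.5, 0.25.
Right endpoints: 0.75, 1.25, 1.5, 1.75, 4.25, 4.5.
f(0.75) = 20/19, f(1.25) = 20/21, f(1.5) = 10/11, f(1.75) = 20/23, f(4.25) = 20/33, f(4.5) = 10/17.
Sum = Σ Δx_i · f(x_i).
Sum ≈ 2.846.

2.846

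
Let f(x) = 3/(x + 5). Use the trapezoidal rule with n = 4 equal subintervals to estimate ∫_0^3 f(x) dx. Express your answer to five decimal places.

Δx = (3 − 0)/4 = 0.75.
f(0) = 0.6, f(0.75) = 12/23, f(1.5) = 6/13, f(2.25) = 12/29, f(3) = 0.375.
T_4 = (Δx/2)·[f(x_0) + 2f(x_1) + 2f(x_2) + 2f(x_3) + f(x_4)].
Sum ≈ 1.41343.

1.41343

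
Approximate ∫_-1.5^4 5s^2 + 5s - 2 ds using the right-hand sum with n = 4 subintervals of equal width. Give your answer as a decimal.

210.50390625

Δs = (4 − (-1.5))/4 = 1.375.
Right endpoints: -0.125, 1.25, 2.625, 4.
f(-0.125) = -2.546875, f(1.25) = 12.0625, f(2.625) = 45.578125, f(4) = 98.
Sum = Δs · [f(-0.125) + f(1.25) + f(2.625) + f(4)].
Sum = 210.50390625.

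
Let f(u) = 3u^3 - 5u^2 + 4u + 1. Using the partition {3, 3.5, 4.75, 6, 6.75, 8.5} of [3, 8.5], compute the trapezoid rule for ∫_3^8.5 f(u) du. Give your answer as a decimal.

3093.3515625

Subinterval widths: 0.5, 1.25, 1.25, 0.75, 1.75.
f(3) = 49, f(3.5) = 82.375, f(4.75) = 228.703125, f(6) = 493, f(6.75) = 722.828125, f(8.5) = 1516.125.
On each subinterval the trapezoid contributes (Δu_i/2)·[f(u_{i-1}) + f(u_i)].
Sum = 3093.3515625.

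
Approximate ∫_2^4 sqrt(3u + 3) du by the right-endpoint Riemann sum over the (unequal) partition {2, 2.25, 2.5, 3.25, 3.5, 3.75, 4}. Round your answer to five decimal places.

7.09929

Subinterval widths: 0.25, 0.25, 0.75, 0.25, 0.25, 0.25.
Right endpoints: 2.25, 2.5, 3.25, 3.5, 3.75, 4.
f(2.25) ≈ 3.12250, f(2.5) ≈ 3.24037, f(3.25) ≈ 3.57071, f(3.5) ≈ 3.67423, f(3.75) ≈ 3.77492, f(4) ≈ 3.87298.
Sum = Σ Δu_i · f(u_i).
Sum ≈ 7.09929.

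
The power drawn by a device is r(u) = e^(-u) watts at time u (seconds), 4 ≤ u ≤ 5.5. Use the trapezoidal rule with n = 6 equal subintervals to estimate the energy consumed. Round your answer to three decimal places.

0.014

Δu = (5.5 − 4)/6 = 0.25.
r(4) ≈ 0.018, r(4.25) ≈ 0.014, r(4.5) ≈ 0.011, r(4.75) ≈ 0.009, r(5) ≈ 0.007, r(5.25) ≈ 0.005, r(5.5) ≈ 0.004.
T_6 = (Δu/2)·[r(u_0) + 2r(u_1) + ... + 2r(u_{5}) + r(u_6)].
Sum ≈ 0.014.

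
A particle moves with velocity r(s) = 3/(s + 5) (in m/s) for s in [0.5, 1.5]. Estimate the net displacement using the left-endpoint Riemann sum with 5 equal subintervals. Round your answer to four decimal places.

Δs = (1.5 − 0.5)/5 = 0.2.
Left endpoints: 0.5, 0.7, 0.9, 1.1, 1.3.
r(0.5) = 6/11, r(0.7) = 10/19, r(0.9) = 30/59, r(1.1) = 30/61, r(1.3) = 10/21.
Sum = Δs · [r(0.5) + r(0.7) + r(0.9) + r(1.1) + r(1.3)].
Sum ≈ 0.5096.

0.5096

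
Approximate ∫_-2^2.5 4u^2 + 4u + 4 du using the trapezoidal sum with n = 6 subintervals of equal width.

55.6875

Δu = (2.5 − (-2))/6 = 0.75.
f(-2) = 12, f(-1.25) = 5.25, f(-0.5) = 3, f(0.25) = 5.25, f(1) = 12, f(1.75) = 23.25, f(2.5) = 39.
T_6 = (Δu/2)·[f(u_0) + 2f(u_1) + ... + 2f(u_{5}) + f(u_6)].
Sum = 55.6875.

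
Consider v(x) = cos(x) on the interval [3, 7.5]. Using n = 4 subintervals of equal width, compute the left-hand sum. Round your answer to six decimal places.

-0.040847

Δx = (7.5 − 3)/4 = 1.125.
Left endpoints: 3, 4.125, 5.25, 6.375.
v(3) ≈ -0.989992, v(4.125) ≈ -0.554190, v(5.25) ≈ 0.512085, v(6.375) ≈ 0.995788.
Sum = Δx · [v(3) + v(4.125) + v(5.25) + v(6.375)].
Sum ≈ -0.040847.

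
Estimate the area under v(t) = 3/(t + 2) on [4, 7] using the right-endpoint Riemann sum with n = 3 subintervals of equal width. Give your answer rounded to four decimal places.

Δt = (7 − 4)/3 = 1.
Right endpoints: 5, 6, 7.
v(5) = 3/7, v(6) = 0.375, v(7) = 1/3.
Sum = Δt · [v(5) + v(6) + v(7)].
Sum ≈ 1.1369.

1.1369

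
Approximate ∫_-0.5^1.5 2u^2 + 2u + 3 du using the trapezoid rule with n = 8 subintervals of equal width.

Δu = (1.5 − (-0.5))/8 = 0.25.
f(-0.5) = 2.5, f(-0.25) = 2.625, f(0) = 3, f(0.25) = 3.625, f(0.5) = 4.5, f(0.75) = 5.625, f(1) = 7, f(1.25) = 8.625, f(1.5) = 10.5.
T_8 = (Δu/2)·[f(u_0) + 2f(u_1) + ... + 2f(u_{7}) + f(u_8)].
Sum = 10.375.

10.375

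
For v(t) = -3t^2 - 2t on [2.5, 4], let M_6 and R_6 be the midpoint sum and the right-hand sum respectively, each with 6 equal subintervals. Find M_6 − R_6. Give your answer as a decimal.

M_6 = -58.1015625.
R_6 = -62.203125.
M_6 − R_6 = 4.1015625.

4.1015625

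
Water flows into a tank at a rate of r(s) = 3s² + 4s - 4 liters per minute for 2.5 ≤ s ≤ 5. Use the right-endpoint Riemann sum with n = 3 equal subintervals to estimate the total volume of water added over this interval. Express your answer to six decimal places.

Δs = (5 − 2.5)/3 = 5/6.
Right endpoints: 10/3, 25/6, 5.
r(10/3) = 128/3, r(25/6) = 64.75, r(5) = 91.
Sum = Δs · [r(10/3) + r(25/6) + r(5)].
Sum ≈ 165.347222.

165.347222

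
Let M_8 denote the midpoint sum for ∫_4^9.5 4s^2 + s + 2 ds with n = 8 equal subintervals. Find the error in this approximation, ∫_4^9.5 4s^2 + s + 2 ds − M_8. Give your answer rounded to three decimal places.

Exact integral: ∫_4^9.5 f(s) ds ≈ 1105.95833.
M_8 ≈ 1105.09180.
Error ≈ 1105.95833 − 1105.09180 ≈ 0.867.

0.867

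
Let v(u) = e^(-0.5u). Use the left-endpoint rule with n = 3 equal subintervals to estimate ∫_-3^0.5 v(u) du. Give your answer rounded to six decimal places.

9.774615

Δu = (0.5 − (-3))/3 = 7/6.
Left endpoints: -3, -11/6, -2/3.
v(-3) ≈ 4.481689, v(-11/6) ≈ 2.500940, v(-2/3) ≈ 1.395612.
Sum = Δu · [v(-3) + v(-11/6) + v(-2/3)].
Sum ≈ 9.774615.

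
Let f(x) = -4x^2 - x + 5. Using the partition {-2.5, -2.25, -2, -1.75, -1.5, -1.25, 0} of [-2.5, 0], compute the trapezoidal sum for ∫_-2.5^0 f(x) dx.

Subinterval widths: 0.25, 0.25, 0.25, 0.25, 0.25, 1.25.
f(-2.5) = -17.5, f(-2.25) = -13, f(-2) = -9, f(-1.75) = -5.5, f(-1.5) = -2.5, f(-1.25) = 0, f(0) = 5.
On each subinterval the trapezoid contributes (Δx_i/2)·[f(x_{i-1}) + f(x_i)].
Sum = -6.5625.

-6.5625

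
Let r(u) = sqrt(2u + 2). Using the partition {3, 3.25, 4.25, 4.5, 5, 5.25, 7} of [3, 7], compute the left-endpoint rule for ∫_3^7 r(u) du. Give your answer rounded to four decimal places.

Subinterval widths: 0.25, 1, 0.25, 0.5, 0.25, 1.75.
Left endpoints: 3, 3.25, 4.25, 4.5, 5, 5.25.
r(3) ≈ 2.8284, r(3.25) ≈ 2.9155, r(4.25) ≈ 3.2404, r(4.5) ≈ 3.3166, r(5) ≈ 3.4641, r(5.25) ≈ 3.5355.
Sum = Σ Δu_i · r(u_i).
Sum ≈ 13.1442.

13.1442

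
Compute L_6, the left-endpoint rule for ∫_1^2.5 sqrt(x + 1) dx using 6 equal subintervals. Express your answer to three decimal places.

2.422

Δx = (2.5 − 1)/6 = 0.25.
Left endpoints: 1, 1.25, 1.5, 1.75, 2, 2.25.
f(1) ≈ 1.414, f(1.25) ≈ 1.500, f(1.5) ≈ 1.581, f(1.75) ≈ 1.658, f(2) ≈ 1.732, f(2.25) ≈ 1.803.
Sum = Δx · [f(1) + f(1.25) + f(1.5) + ...].
Sum ≈ 2.422.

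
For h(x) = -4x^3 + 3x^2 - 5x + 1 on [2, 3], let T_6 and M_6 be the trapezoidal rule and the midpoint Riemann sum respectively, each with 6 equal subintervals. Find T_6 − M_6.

-0.1875

T_6 = -57.625.
M_6 = -57.4375.
T_6 − M_6 = -0.1875.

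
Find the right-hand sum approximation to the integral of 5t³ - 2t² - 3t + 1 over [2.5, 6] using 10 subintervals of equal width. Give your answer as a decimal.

1563.95421875

Δt = (6 − 2.5)/10 = 0.35.
Right endpoints: 2.85, 3.2, 3.55, 3.9, 4.25, 4.6, 4.95, 5.3, 5.65, 6.
f(2.85) = 91.950625, f(3.2) = 134.76, f(3.55) = 188.839375, f(3.9) = 255.475, f(4.25) = 335.953125, f(4.6) = 431.56, f(4.95) = 543.581875, f(5.3) = 673.305, f(5.65) = 822.015625, f(6) = 991.
Sum = Δt · [f(2.85) + f(3.2) + f(3.55) + ...].
Sum = 1563.95421875.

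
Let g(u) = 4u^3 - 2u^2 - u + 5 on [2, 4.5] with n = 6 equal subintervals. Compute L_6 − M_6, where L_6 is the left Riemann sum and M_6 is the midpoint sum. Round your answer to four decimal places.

L_6 ≈ 283.718171.
M_6 ≈ 341.682581.
L_6 − M_6 ≈ -57.9644.

-57.9644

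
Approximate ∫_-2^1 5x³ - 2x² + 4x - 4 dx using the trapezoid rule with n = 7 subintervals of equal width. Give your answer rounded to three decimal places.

-43.622

Δx = (1 − (-2))/7 = 3/7.
f(-2) = -60, f(-11/7) = -11877/343, f(-8/7) = -6396/343, f(-5/7) = -3327/343, f(-2/7) = -1860/343, f(1/7) = -1185/343, f(4/7) = -492/343, f(1) = 3.
T_7 = (Δx/2)·[f(x_0) + 2f(x_1) + ... + 2f(x_{6}) + f(x_7)].
Sum ≈ -43.622.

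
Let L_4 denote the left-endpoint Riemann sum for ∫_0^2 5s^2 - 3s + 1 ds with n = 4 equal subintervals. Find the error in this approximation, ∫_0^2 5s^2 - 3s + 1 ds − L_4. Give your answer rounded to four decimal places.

Exact integral: ∫_0^2 f(s) ds ≈ 9.333333.
L_4 = 6.25.
Error ≈ 9.333333 − 6.25 ≈ 3.0833.

3.0833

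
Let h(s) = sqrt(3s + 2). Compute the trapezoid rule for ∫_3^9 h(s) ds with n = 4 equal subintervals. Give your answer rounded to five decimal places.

Δs = (9 − 3)/4 = 1.5.
h(3) ≈ 3.31662, h(4.5) ≈ 3.93700, h(6) ≈ 4.47214, h(7.5) ≈ 4.94975, h(9) ≈ 5.38516.
T_4 = (Δs/2)·[h(s_0) + 2h(s_1) + 2h(s_2) + 2h(s_3) + h(s_4)].
Sum ≈ 26.56467.

26.56467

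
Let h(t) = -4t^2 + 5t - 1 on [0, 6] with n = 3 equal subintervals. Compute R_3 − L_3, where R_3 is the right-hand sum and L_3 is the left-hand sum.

-228

R_3 = -334.
L_3 = -106.
R_3 − L_3 = -228.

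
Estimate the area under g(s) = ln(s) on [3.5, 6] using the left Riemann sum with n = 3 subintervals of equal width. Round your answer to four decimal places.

Δs = (6 − 3.5)/3 = 5/6.
Left endpoints: 3.5, 13/3, 31/6.
g(3.5) ≈ 1.2528, g(13/3) ≈ 1.4663, g(31/6) ≈ 1.6422.
Sum = Δs · [g(3.5) + g(13/3) + g(31/6)].
Sum ≈ 3.6344.

3.6344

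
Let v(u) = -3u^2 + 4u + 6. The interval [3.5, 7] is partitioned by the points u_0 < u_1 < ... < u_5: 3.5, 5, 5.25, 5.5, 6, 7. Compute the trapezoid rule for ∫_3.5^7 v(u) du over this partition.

Subinterval widths: 1.5, 0.25, 0.25, 0.5, 1.
v(3.5) = -16.75, v(5) = -49, v(5.25) = -55.6875, v(5.5) = -62.75, v(6) = -78, v(7) = -113.
On each subinterval the trapezoid contributes (Δu_i/2)·[v(u_{i-1}) + v(u_i)].
Sum = -207.890625.

-207.890625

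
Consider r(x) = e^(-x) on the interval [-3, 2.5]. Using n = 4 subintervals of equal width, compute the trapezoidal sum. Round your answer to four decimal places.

23.0600

Δx = (2.5 − (-3))/4 = 1.375.
r(-3) ≈ 20.0855, r(-1.625) ≈ 5.0784, r(-0.25) ≈ 1.2840, r(1.125) ≈ 0.3247, r(2.5) ≈ 0.0821.
T_4 = (Δx/2)·[r(x_0) + 2r(x_1) + 2r(x_2) + 2r(x_3) + r(x_4)].
Sum ≈ 23.0600.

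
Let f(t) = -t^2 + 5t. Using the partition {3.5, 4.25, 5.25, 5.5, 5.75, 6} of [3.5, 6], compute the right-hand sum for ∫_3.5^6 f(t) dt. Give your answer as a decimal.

Subinterval widths: 0.75, 1, 0.25, 0.25, 0.25.
Right endpoints: 4.25, 5.25, 5.5, 5.75, 6.
f(4.25) = 3.1875, f(5.25) = -1.3125, f(5.5) = -2.75, f(5.75) = -4.3125, f(6) = -6.
Sum = Σ Δt_i · f(t_i).
Sum = -2.1875.

-2.1875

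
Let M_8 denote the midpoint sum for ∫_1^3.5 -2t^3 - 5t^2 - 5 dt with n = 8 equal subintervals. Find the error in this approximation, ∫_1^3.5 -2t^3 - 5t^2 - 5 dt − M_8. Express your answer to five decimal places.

Exact integral: ∫_1^3.5 f(t) dt ≈ -156.8229167.
M_8 ≈ -156.4465332.
Error ≈ -156.8229167 − (-156.4465332) ≈ -0.37638.

-0.37638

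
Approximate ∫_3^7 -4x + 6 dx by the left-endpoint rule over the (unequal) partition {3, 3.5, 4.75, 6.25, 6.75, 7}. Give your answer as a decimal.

Subinterval widths: 0.5, 1.25, 1.5, 0.5, 0.25.
Left endpoints: 3, 3.5, 4.75, 6.25, 6.75.
f(3) = -6, f(3.5) = -8, f(4.75) = -13, f(6.25) = -19, f(6.75) = -21.
Sum = Σ Δx_i · f(x_i).
Sum = -47.25.

-47.25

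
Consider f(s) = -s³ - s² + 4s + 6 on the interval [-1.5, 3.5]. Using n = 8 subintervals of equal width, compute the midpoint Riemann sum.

Δs = (3.5 − (-1.5))/8 = 0.625.
Midpoints: -1.1875, -0.5625, 0.0625, 0.6875, 1.3125, 1.9375, 2.5625, 3.1875.
f(-1.1875) = 6203/4096, f(-0.5625) = 14793/4096, f(0.0625) = 25583/4096, f(0.6875) = 32573/4096, f(1.3125) = 29763/4096, f(1.9375) = 11153/4096, f(2.5625) = -29257/4096, f(3.1875) = -97467/4096.
Sum = Δs · [f(-1.1875) + f(-0.5625) + f(0.0625) + ...].
Sum = -1.015625.

-1.015625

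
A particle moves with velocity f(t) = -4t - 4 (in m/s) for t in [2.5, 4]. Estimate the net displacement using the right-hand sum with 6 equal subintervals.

Δt = (4 − 2.5)/6 = 0.25.
Right endpoints: 2.75, 3, 3.25, 3.5, 3.75, 4.
f(2.75) = -15, f(3) = -16, f(3.25) = -17, f(3.5) = -18, f(3.75) = -19, f(4) = -20.
Sum = Δt · [f(2.75) + f(3) + f(3.25) + ...].
Sum = -26.25.

-26.25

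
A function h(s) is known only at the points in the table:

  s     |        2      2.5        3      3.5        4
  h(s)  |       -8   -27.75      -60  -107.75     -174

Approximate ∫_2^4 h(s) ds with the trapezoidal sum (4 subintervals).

Δs = 0.5.
T_4 = (0.5/2)·[(-8) + 2·(-27.75) + 2·(-60) + 2·(-107.75) + (-174)] = -143.25.

-143.25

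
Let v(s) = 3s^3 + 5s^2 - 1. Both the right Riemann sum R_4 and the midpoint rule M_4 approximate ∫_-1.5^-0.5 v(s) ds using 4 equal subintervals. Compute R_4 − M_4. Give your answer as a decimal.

R_4 = 0.59375.
M_4 = 0.6875.
R_4 − M_4 = -0.09375.

-0.09375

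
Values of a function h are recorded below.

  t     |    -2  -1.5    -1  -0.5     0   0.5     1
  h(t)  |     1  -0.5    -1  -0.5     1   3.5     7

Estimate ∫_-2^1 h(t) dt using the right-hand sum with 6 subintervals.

4.75

Δt = 0.5.
Sum = 0.5·[(-0.5) + (-1) + (-0.5) + 1 + 3.5 + 7] = 4.75.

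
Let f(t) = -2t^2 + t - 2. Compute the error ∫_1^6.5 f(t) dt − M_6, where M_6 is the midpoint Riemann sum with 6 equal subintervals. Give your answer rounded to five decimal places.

-0.77025

Exact integral: ∫_1^6.5 f(t) dt ≈ -172.7916667.
M_6 ≈ -172.0214120.
Error ≈ -172.7916667 − (-172.0214120) ≈ -0.77025.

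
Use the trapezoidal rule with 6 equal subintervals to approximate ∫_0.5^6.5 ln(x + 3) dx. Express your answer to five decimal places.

Δx = (6.5 − 0.5)/6 = 1.
f(0.5) ≈ 1.25276, f(1.5) ≈ 1.50408, f(2.5) ≈ 1.70475, f(3.5) ≈ 1.87180, f(4.5) ≈ 2.01490, f(5.5) ≈ 2.14007, f(6.5) ≈ 2.25129.
T_6 = (Δx/2)·[f(x_0) + 2f(x_1) + ... + 2f(x_{5}) + f(x_6)].
Sum ≈ 10.98762.

10.98762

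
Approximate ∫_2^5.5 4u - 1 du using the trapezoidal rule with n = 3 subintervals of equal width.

49

Δu = (5.5 − 2)/3 = 7/6.
f(2) = 7, f(19/6) = 35/3, f(13/3) = 49/3, f(5.5) = 21.
T_3 = (Δu/2)·[f(u_0) + 2f(u_1) + 2f(u_2) + f(u_3)].
Sum = 49.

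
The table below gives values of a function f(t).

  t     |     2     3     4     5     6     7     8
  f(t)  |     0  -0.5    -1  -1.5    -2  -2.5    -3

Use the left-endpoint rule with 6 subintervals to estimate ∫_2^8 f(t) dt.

Δt = 1.
Sum = 1·[0 + (-0.5) + (-1) + (-1.5) + (-2) + (-2.5)] = -7.5.

-7.5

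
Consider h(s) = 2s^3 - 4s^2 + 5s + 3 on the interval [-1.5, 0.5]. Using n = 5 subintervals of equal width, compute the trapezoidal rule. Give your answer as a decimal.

Δs = (0.5 − (-1.5))/5 = 0.4.
h(-1.5) = -20.25, h(-1.1) = -10.002, h(-0.7) = -3.146, h(-0.3) = 1.086, h(0.1) = 3.462, h(0.5) = 4.75.
T_5 = (Δs/2)·[h(s_0) + 2h(s_1) + ... + 2h(s_{4}) + h(s_5)].
Sum = -6.54.

-6.54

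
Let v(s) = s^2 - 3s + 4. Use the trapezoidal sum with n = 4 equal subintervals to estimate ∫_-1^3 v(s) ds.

Δs = (3 − (-1))/4 = 1.
v(-1) = 8, v(0) = 4, v(1) = 2, v(2) = 2, v(3) = 4.
T_4 = (Δs/2)·[v(s_0) + 2v(s_1) + 2v(s_2) + 2v(s_3) + v(s_4)].
Sum = 14.

14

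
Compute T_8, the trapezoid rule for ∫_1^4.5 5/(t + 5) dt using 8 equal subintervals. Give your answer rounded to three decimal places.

2.299

Δt = (4.5 − 1)/8 = 0.4375.
f(1) = 5/6, f(1.4375) = 80/103, f(1.875) = 8/11, f(2.3125) = 80/117, f(2.75) = 20/31, f(3.1875) = 80/131, f(3.625) = 40/69, f(4.0625) = 16/29, f(4.5) = 10/19.
T_8 = (Δt/2)·[f(t_0) + 2f(t_1) + ... + 2f(t_{7}) + f(t_8)].
Sum ≈ 2.299.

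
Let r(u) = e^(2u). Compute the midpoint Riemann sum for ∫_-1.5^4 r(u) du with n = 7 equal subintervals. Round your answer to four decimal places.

1347.4685

Δu = (4 − (-1.5))/7 = 11/14.
Midpoints: -31/28, -9/28, 13/28, 1.25, 57/28, 79/28, 101/28.
r(-31/28) ≈ 0.1092, r(-9/28) ≈ 0.5258, r(13/28) ≈ 2.5309, r(1.25) ≈ 12.1825, r(57/28) ≈ 58.6407, r(79/28) ≈ 282.2680, r(101/28) ≈ 1358.7028.
Sum = Δu · [r(-31/28) + r(-9/28) + r(13/28) + ...].
Sum ≈ 1347.4685.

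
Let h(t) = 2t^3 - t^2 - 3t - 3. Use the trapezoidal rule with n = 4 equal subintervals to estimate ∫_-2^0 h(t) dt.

-11.25

Δt = (0 − (-2))/4 = 0.5.
h(-2) = -17, h(-1.5) = -7.5, h(-1) = -3, h(-0.5) = -2, h(0) = -3.
T_4 = (Δt/2)·[h(t_0) + 2h(t_1) + 2h(t_2) + 2h(t_3) + h(t_4)].
Sum = -11.25.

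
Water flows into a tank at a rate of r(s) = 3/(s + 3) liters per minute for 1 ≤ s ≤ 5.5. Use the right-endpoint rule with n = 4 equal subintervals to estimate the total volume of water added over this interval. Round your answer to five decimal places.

Δs = (5.5 − 1)/4 = 1.125.
Right endpoints: 2.125, 3.25, 4.375, 5.5.
r(2.125) = 24/41, r(3.25) = 0.48, r(4.375) = 24/59, r(5.5) = 6/17.
Sum = Δs · [r(2.125) + r(3.25) + r(4.375) + r(5.5)].
Sum ≈ 2.05322.

2.05322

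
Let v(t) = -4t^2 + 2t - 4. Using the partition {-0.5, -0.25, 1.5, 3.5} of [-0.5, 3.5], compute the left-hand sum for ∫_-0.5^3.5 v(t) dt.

Subinterval widths: 0.25, 1.75, 2.
Left endpoints: -0.5, -0.25, 1.5.
v(-0.5) = -6, v(-0.25) = -4.75, v(1.5) = -10.
Sum = Σ Δt_i · v(t_i).
Sum = -29.8125.

-29.8125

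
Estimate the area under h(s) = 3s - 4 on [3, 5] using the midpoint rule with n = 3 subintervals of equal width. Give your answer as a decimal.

Δs = (5 − 3)/3 = 2/3.
Midpoints: 10/3, 4, 14/3.
h(10/3) = 6, h(4) = 8, h(14/3) = 10.
Sum = Δs · [h(10/3) + h(4) + h(14/3)].
Sum = 16.

16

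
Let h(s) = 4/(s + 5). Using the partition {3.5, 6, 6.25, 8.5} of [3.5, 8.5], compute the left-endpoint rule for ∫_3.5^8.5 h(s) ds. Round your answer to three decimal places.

2.067

Subinterval widths: 2.5, 0.25, 2.25.
Left endpoints: 3.5, 6, 6.25.
h(3.5) = 8/17, h(6) = 4/11, h(6.25) = 16/45.
Sum = Σ Δs_i · h(s_i).
Sum ≈ 2.067.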